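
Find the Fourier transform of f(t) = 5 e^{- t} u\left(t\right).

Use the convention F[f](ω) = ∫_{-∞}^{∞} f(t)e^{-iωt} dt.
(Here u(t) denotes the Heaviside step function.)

F(ω) = \frac{5}{i \omega + 1}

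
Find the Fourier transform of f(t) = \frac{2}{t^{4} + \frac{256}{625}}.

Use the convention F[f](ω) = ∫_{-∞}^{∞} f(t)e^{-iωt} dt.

F(ω) = \frac{125 \pi e^{- \frac{2 \sqrt{2} \left|{\omega}\right|}{5}} \sin{\left(\frac{2 \sqrt{2} \left|{\omega}\right|}{5} + \frac{\pi}{4} \right)}}{32}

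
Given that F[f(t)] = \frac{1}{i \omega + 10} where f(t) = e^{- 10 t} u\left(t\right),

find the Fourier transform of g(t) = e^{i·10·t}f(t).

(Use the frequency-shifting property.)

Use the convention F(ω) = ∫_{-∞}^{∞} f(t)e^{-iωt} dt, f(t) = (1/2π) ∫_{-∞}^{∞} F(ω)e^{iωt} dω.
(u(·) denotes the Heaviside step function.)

F[g](ω) = \frac{1}{i \left(\omega - 10\right) + 10}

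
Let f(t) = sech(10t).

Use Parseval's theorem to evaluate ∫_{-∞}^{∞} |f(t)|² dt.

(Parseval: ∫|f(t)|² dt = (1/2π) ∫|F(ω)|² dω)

∫|f(t)|² dt = \frac{1}{5}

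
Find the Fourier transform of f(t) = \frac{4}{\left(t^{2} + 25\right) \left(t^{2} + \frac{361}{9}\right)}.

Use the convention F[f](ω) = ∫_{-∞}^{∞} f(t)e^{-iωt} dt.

F(ω) = \frac{9 \pi e^{- 5 \left|{\omega}\right|}}{170} - \frac{27 \pi e^{- \frac{19 \left|{\omega}\right|}{3}}}{646}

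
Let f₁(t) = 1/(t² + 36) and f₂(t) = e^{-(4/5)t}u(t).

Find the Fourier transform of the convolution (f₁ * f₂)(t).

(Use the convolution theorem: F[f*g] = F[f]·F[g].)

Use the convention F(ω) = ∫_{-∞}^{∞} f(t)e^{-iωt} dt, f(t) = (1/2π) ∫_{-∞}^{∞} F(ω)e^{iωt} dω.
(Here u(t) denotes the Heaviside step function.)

F[f₁*f₂](ω) = \frac{5 \pi e^{- 6 \left|{\omega}\right|}}{6 \left(5 i \omega + 4\right)}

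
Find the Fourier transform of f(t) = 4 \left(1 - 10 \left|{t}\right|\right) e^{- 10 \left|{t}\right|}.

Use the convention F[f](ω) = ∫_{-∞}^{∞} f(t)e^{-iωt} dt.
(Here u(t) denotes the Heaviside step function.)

F(ω) = \frac{160 \omega^{2}}{\left(\omega^{2} + 100\right)^{2}}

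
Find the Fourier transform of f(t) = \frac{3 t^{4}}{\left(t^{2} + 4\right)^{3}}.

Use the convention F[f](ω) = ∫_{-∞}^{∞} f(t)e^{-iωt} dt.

F(ω) = \frac{3 \pi \left(4 \omega^{2} - 10 \left|{\omega}\right| + 3\right) e^{- 2 \left|{\omega}\right|}}{16}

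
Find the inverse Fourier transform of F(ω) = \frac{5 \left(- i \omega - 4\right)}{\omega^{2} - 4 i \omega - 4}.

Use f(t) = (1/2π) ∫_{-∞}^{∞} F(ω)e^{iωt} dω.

f(t) = 5 \left(2 t + 1\right) e^{- 2 t} u\left(t\right)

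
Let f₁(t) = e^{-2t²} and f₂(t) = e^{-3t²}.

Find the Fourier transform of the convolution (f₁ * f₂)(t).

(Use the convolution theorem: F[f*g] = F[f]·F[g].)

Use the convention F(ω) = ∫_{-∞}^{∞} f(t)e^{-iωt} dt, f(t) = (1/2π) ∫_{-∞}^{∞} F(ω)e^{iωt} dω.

F[f₁*f₂](ω) = \frac{\sqrt{6} \pi e^{- \frac{5 \omega^{2}}{24}}}{6}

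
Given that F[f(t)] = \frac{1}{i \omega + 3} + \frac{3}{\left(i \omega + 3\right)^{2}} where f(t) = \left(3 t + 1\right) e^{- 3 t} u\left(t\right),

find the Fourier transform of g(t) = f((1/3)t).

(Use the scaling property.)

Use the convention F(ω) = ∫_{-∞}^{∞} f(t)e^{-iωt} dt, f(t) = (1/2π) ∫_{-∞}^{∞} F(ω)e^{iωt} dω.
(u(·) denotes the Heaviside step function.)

F[g](ω) = \frac{- i \omega - 2}{\omega^{2} - 2 i \omega - 1}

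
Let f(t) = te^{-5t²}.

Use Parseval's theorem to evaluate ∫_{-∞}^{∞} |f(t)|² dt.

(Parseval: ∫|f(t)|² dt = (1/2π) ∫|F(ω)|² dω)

∫|f(t)|² dt = \frac{\sqrt{10} \sqrt{\pi}}{200}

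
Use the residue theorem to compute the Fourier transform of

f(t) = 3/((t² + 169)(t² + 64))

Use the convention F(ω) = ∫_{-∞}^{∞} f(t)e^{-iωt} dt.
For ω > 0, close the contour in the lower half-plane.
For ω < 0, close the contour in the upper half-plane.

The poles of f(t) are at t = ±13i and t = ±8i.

Let g(z) = f(z)e^{-iωz}; for large |z| the factor e^{-iωz} decays in the lower half-plane when ω > 0 and in the upper half-plane when ω < 0.

Case ω > 0 (lower half-plane, clockwise contour ⇒ F(ω) = -2πi·ΣRes):
  Res_{z = - 13 i} g(z) = - \frac{i e^{- 13 \omega}}{910}
  Res_{z = - 8 i} g(z) = \frac{i e^{- 8 \omega}}{560}
  F(ω) = -2πi·ΣRes = \frac{\pi \left(13 e^{5 \omega} - 8\right) e^{- 13 \omega}}{3640}

Case ω < 0 (upper half-plane, counterclockwise contour ⇒ F(ω) = +2πi·ΣRes):
  Res_{z = 13 i} g(z) = \frac{i e^{13 \omega}}{910}
  Res_{z = 8 i} g(z) = - \frac{i e^{8 \omega}}{560}
  F(ω) = 2πi·ΣRes = \frac{\pi \left(13 - 8 e^{5 \omega}\right) e^{8 \omega}}{3640}

Both cases combine into a single formula in |ω|:

F(ω) = \frac{\pi \left(13 e^{5 \left|{\omega}\right|} - 8\right) e^{- 13 \left|{\omega}\right|}}{3640}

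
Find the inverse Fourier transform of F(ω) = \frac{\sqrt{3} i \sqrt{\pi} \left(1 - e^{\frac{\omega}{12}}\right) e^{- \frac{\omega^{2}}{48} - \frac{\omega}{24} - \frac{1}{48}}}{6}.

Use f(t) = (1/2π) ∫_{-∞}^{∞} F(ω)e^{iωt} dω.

f(t) = 2 e^{- 12 t^{2}} \sin{\left(t \right)}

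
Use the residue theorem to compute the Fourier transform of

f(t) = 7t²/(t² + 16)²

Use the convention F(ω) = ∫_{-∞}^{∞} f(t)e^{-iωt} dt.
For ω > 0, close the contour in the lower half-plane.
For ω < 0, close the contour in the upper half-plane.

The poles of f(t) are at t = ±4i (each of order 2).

Let g(z) = f(z)e^{-iωz}; for large |z| the factor e^{-iωz} decays in the lower half-plane when ω > 0 and in the upper half-plane when ω < 0.

Case ω > 0 (lower half-plane, clockwise contour ⇒ F(ω) = -2πi·ΣRes):
  Res_{z = - 4 i} g(z) = \frac{7 i \left(1 - 4 \omega\right) e^{- 4 \omega}}{16} (pole of order 2)
  F(ω) = -2πi·ΣRes = \frac{7 \pi \left(1 - 4 \omega\right) e^{- 4 \omega}}{8}

Case ω < 0 (upper half-plane, counterclockwise contour ⇒ F(ω) = +2πi·ΣRes):
  Res_{z = 4 i} g(z) = \frac{7 i \left(- 4 \omega - 1\right) e^{4 \omega}}{16} (pole of order 2)
  F(ω) = 2πi·ΣRes = \frac{7 \pi \left(4 \omega + 1\right) e^{4 \omega}}{8}

Both cases combine into a single formula in |ω|:

F(ω) = \frac{7 \pi \left(1 - 4 \left|{\omega}\right|\right) e^{- 4 \left|{\omega}\right|}}{8}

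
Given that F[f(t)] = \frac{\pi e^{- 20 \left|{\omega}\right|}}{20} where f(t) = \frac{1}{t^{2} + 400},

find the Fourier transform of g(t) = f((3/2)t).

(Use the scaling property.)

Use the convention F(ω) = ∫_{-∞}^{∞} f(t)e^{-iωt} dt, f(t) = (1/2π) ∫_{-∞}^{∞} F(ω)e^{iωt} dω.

F[g](ω) = \frac{\pi e^{- \frac{40 \left|{\omega}\right|}{3}}}{30}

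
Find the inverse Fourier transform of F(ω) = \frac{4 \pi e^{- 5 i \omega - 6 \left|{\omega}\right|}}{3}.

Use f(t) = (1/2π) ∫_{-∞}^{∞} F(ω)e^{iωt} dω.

f(t) = \frac{8}{\left(t - 5\right)^{2} + 36}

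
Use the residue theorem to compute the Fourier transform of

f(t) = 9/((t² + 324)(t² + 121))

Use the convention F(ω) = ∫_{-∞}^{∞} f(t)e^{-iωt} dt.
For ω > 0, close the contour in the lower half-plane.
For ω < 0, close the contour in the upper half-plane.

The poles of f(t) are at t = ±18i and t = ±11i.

Let g(z) = f(z)e^{-iωz}; for large |z| the factor e^{-iωz} decays in the lower half-plane when ω > 0 and in the upper half-plane when ω < 0.

Case ω > 0 (lower half-plane, clockwise contour ⇒ F(ω) = -2πi·ΣRes):
  Res_{z = - 18 i} g(z) = - \frac{i e^{- 18 \omega}}{812}
  Res_{z = - 11 i} g(z) = \frac{9 i e^{- 11 \omega}}{4466}
  F(ω) = -2πi·ΣRes = \frac{\pi \left(18 e^{7 \omega} - 11\right) e^{- 18 \omega}}{4466}

Case ω < 0 (upper half-plane, counterclockwise contour ⇒ F(ω) = +2πi·ΣRes):
  Res_{z = 18 i} g(z) = \frac{i e^{18 \omega}}{812}
  Res_{z = 11 i} g(z) = - \frac{9 i e^{11 \omega}}{4466}
  F(ω) = 2πi·ΣRes = \frac{\pi \left(18 - 11 e^{7 \omega}\right) e^{11 \omega}}{4466}

Both cases combine into a single formula in |ω|:

F(ω) = \frac{\pi \left(18 e^{7 \left|{\omega}\right|} - 11\right) e^{- 18 \left|{\omega}\right|}}{4466}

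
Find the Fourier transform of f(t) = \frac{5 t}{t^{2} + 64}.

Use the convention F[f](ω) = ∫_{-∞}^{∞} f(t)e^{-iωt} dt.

F(ω) = - 5 i \pi e^{- 8 \left|{\omega}\right|} \operatorname{sign}{\left(\omega \right)}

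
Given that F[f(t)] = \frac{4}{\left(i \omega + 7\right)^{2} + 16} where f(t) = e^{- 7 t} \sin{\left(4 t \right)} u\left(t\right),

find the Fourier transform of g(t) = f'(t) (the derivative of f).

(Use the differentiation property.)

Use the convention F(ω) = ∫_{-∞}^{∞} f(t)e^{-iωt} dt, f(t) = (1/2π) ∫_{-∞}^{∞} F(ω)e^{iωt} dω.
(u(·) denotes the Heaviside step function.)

F[g](ω) = \frac{4 i \omega}{\left(i \omega + 7\right)^{2} + 16}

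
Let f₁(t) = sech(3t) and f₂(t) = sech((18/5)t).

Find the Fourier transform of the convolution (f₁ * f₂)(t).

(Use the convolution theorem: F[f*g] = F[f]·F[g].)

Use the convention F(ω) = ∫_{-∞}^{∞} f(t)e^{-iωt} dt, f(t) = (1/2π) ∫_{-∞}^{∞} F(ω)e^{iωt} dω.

F[f₁*f₂](ω) = \frac{5 \pi^{2}}{54 \cosh{\left(\frac{5 \pi \omega}{36} \right)} \cosh{\left(\frac{\pi \omega}{6} \right)}}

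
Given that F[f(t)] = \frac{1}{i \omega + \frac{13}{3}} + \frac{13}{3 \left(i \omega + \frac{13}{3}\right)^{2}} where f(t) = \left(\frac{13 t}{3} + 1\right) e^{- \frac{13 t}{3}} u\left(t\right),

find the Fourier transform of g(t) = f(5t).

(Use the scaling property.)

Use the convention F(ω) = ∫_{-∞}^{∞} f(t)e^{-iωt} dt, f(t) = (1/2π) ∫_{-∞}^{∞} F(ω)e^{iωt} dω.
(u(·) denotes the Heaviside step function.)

F[g](ω) = \frac{3 \left(- 3 i \omega - 130\right)}{9 \omega^{2} - 390 i \omega - 4225}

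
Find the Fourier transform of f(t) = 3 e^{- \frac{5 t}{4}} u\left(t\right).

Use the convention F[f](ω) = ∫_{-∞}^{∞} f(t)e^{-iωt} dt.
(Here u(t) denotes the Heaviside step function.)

F(ω) = \frac{12}{4 i \omega + 5}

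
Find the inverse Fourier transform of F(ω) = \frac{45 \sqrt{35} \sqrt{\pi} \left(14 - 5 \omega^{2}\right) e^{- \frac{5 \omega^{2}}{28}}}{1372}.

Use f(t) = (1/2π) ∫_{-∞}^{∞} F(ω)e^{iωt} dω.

f(t) = 9 t^{2} e^{- \frac{7 t^{2}}{5}}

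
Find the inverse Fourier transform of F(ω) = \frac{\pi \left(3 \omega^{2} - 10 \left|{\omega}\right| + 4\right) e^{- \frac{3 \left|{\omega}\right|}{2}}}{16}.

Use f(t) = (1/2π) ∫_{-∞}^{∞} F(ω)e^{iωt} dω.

f(t) = \frac{t^{4}}{\left(t^{2} + \frac{9}{4}\right)^{3}}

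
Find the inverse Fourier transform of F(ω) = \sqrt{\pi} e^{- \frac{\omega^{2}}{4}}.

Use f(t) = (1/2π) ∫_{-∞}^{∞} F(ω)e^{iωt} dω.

f(t) = e^{- t^{2}}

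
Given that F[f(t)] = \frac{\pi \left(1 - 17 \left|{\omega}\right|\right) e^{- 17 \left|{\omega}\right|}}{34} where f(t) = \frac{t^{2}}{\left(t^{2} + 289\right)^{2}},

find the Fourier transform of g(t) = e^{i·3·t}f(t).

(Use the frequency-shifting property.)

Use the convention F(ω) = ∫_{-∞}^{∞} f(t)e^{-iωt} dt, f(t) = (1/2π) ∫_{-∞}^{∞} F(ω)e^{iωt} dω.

F[g](ω) = \frac{\pi \left(1 - 17 \left|{\omega - 3}\right|\right) e^{- 17 \left|{\omega - 3}\right|}}{34}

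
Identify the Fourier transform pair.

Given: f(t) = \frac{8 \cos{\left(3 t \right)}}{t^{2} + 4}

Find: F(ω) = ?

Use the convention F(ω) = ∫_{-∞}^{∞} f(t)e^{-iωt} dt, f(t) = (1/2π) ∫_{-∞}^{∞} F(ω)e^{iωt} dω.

F(ω) = 2 \pi e^{- 2 \left|{\omega + 3}\right|} + 2 \pi e^{- 2 \left|{\omega - 3}\right|}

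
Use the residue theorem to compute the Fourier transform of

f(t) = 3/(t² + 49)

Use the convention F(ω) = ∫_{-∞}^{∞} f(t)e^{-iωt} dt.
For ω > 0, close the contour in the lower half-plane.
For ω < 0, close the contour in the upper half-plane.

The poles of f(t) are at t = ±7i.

Let g(z) = f(z)e^{-iωz}; for large |z| the factor e^{-iωz} decays in the lower half-plane when ω > 0 and in the upper half-plane when ω < 0.

Case ω > 0 (lower half-plane, clockwise contour ⇒ F(ω) = -2πi·ΣRes):
  Res_{z = - 7 i} g(z) = \frac{3 i e^{- 7 \omega}}{14}
  F(ω) = -2πi·ΣRes = \frac{3 \pi e^{- 7 \omega}}{7}

Case ω < 0 (upper half-plane, counterclockwise contour ⇒ F(ω) = +2πi·ΣRes):
  Res_{z = 7 i} g(z) = - \frac{3 i e^{7 \omega}}{14}
  F(ω) = 2πi·ΣRes = \frac{3 \pi e^{7 \omega}}{7}

Both cases combine into a single formula in |ω|:

F(ω) = \frac{3 \pi e^{- 7 \left|{\omega}\right|}}{7}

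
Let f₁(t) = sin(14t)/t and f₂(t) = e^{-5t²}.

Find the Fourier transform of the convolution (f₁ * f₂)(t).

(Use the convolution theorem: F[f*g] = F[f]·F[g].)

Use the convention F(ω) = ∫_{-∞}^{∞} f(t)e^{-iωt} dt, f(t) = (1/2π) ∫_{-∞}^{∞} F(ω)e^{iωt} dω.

F[f₁*f₂](ω) = \begin{cases} \frac{\sqrt{5} \pi^{\frac{3}{2}} e^{- \frac{\omega^{2}}{20}}}{5} & \text{for}\: \omega > -14 \wedge \omega < 14 \\0 & \text{otherwise} \end{cases}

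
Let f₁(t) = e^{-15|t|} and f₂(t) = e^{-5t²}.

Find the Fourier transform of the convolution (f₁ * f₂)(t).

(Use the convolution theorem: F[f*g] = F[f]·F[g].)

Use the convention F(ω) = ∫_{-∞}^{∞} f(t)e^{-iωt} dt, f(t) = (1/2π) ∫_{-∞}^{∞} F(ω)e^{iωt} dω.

F[f₁*f₂](ω) = \frac{6 \sqrt{5} \sqrt{\pi} e^{- \frac{\omega^{2}}{20}}}{\omega^{2} + 225}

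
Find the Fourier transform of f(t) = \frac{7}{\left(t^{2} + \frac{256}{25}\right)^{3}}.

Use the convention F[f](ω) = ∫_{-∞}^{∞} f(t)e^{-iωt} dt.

F(ω) = \frac{875 \pi \left(256 \omega^{2} + 240 \left|{\omega}\right| + 75\right) e^{- \frac{16 \left|{\omega}\right|}{5}}}{8388608}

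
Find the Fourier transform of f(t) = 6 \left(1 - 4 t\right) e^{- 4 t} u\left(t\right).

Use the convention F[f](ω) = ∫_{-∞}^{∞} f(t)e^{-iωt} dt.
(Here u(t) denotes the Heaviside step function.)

F(ω) = \frac{6 i \omega}{- \omega^{2} + 8 i \omega + 16}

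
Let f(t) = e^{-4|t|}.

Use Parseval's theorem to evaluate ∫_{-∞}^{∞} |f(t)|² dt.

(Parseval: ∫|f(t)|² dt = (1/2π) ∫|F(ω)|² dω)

∫|f(t)|² dt = \frac{1}{4}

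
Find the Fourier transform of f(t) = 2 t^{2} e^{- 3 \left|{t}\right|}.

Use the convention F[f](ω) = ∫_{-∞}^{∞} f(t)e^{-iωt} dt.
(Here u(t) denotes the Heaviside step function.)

F(ω) = \frac{72 \left(3 - \omega^{2}\right)}{\left(\omega^{2} + 9\right)^{3}}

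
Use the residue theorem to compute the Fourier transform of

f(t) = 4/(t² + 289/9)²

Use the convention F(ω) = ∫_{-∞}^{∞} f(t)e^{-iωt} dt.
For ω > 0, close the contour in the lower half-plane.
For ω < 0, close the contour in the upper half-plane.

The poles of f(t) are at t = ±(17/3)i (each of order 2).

Let g(z) = f(z)e^{-iωz}; for large |z| the factor e^{-iωz} decays in the lower half-plane when ω > 0 and in the upper half-plane when ω < 0.

Case ω > 0 (lower half-plane, clockwise contour ⇒ F(ω) = -2πi·ΣRes):
  Res_{z = - \frac{17 i}{3}} g(z) = \frac{9 i \left(17 \omega + 3\right) e^{- \frac{17 \omega}{3}}}{4913} (pole of order 2)
  F(ω) = -2πi·ΣRes = \frac{18 \pi \left(17 \omega + 3\right) e^{- \frac{17 \omega}{3}}}{4913}

Case ω < 0 (upper half-plane, counterclockwise contour ⇒ F(ω) = +2πi·ΣRes):
  Res_{z = \frac{17 i}{3}} g(z) = \frac{9 i \left(17 \omega - 3\right) e^{\frac{17 \omega}{3}}}{4913} (pole of order 2)
  F(ω) = 2πi·ΣRes = \frac{18 \pi \left(3 - 17 \omega\right) e^{\frac{17 \omega}{3}}}{4913}

Both cases combine into a single formula in |ω|:

F(ω) = \frac{18 \pi \left(17 \left|{\omega}\right| + 3\right) e^{- \frac{17 \left|{\omega}\right|}{3}}}{4913}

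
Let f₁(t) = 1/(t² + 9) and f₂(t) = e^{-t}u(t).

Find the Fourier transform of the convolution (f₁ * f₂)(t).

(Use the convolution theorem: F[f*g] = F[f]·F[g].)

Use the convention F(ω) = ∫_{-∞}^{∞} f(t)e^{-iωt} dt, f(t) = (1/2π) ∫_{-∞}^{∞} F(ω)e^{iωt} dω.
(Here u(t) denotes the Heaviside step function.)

F[f₁*f₂](ω) = \frac{\pi e^{- 3 \left|{\omega}\right|}}{3 \left(i \omega + 1\right)}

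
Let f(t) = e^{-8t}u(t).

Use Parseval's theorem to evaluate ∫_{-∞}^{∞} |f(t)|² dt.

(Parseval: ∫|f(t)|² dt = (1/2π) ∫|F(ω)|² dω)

∫|f(t)|² dt = \frac{1}{16}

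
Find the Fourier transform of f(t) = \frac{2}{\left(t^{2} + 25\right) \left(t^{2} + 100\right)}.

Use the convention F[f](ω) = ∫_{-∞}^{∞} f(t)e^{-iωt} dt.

F(ω) = \frac{\pi \left(2 e^{5 \left|{\omega}\right|} - 1\right) e^{- 10 \left|{\omega}\right|}}{375}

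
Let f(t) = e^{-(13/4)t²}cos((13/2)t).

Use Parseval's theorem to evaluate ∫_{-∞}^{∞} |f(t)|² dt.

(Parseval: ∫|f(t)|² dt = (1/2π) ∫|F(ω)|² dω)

∫|f(t)|² dt = \frac{\sqrt{26} \sqrt{\pi} \left(1 + e^{\frac{13}{2}}\right)}{26 e^{\frac{13}{2}}}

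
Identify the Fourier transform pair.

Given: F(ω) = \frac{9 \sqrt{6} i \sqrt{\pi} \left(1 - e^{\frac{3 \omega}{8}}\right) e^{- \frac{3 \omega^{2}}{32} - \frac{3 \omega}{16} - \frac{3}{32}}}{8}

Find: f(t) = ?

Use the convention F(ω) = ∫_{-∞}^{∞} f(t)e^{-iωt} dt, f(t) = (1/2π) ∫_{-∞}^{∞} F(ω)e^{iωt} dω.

f(t) = 9 e^{- \frac{8 t^{2}}{3}} \sin{\left(t \right)}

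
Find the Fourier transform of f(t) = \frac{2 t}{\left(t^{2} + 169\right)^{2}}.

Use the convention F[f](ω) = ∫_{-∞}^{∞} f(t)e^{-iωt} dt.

F(ω) = - \frac{i \pi \omega e^{- 13 \left|{\omega}\right|}}{13}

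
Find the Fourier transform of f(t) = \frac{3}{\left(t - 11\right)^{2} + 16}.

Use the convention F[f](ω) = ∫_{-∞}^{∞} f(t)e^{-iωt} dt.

F(ω) = \frac{3 \pi e^{- 11 i \omega - 4 \left|{\omega}\right|}}{4}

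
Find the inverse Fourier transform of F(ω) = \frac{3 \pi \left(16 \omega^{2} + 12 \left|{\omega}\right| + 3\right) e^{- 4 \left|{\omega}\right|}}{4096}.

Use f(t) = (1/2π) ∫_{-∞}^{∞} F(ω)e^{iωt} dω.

f(t) = \frac{6}{\left(t^{2} + 16\right)^{3}}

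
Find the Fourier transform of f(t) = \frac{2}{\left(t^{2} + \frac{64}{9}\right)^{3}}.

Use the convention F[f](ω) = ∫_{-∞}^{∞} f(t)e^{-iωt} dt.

F(ω) = \frac{27 \pi \left(64 \omega^{2} + 72 \left|{\omega}\right| + 27\right) e^{- \frac{8 \left|{\omega}\right|}{3}}}{131072}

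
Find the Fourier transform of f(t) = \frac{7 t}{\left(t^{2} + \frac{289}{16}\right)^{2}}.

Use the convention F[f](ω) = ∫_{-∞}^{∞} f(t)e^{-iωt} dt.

F(ω) = - \frac{14 i \pi \omega e^{- \frac{17 \left|{\omega}\right|}{4}}}{17}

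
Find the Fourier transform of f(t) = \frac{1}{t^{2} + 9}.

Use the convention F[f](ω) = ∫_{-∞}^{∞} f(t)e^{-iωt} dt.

F(ω) = \frac{\pi e^{- 3 \left|{\omega}\right|}}{3}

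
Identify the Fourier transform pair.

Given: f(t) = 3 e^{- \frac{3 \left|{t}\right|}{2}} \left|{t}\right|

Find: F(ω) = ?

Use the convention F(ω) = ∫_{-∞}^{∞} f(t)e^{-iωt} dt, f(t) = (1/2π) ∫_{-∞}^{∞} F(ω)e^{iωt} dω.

F(ω) = \frac{24 \left(9 - 4 \omega^{2}\right)}{\left(4 \omega^{2} + 9\right)^{2}}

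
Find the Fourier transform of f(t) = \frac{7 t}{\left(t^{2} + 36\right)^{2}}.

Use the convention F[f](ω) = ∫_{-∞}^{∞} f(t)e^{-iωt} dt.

F(ω) = - \frac{7 i \pi \omega e^{- 6 \left|{\omega}\right|}}{12}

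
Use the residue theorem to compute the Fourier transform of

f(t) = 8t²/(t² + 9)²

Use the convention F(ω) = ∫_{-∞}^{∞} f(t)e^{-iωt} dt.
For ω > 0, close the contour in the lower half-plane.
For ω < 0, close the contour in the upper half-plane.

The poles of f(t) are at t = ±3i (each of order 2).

Let g(z) = f(z)e^{-iωz}; for large |z| the factor e^{-iωz} decays in the lower half-plane when ω > 0 and in the upper half-plane when ω < 0.

Case ω > 0 (lower half-plane, clockwise contour ⇒ F(ω) = -2πi·ΣRes):
  Res_{z = - 3 i} g(z) = i \left(\frac{2}{3} - 2 \omega\right) e^{- 3 \omega} (pole of order 2)
  F(ω) = -2πi·ΣRes = \frac{4 \pi \left(1 - 3 \omega\right) e^{- 3 \omega}}{3}

Case ω < 0 (upper half-plane, counterclockwise contour ⇒ F(ω) = +2πi·ΣRes):
  Res_{z = 3 i} g(z) = i \left(- 2 \omega - \frac{2}{3}\right) e^{3 \omega} (pole of order 2)
  F(ω) = 2πi·ΣRes = \frac{4 \pi \left(3 \omega + 1\right) e^{3 \omega}}{3}

Both cases combine into a single formula in |ω|:

F(ω) = \frac{4 \pi \left(1 - 3 \left|{\omega}\right|\right) e^{- 3 \left|{\omega}\right|}}{3}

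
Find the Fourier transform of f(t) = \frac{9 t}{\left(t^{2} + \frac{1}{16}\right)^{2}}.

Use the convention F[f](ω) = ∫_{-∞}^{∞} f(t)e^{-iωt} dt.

F(ω) = - 18 i \pi \omega e^{- \frac{\left|{\omega}\right|}{4}}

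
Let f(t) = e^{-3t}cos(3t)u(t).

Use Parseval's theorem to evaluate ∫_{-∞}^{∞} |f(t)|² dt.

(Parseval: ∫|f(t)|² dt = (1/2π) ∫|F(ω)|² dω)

∫|f(t)|² dt = \frac{1}{8}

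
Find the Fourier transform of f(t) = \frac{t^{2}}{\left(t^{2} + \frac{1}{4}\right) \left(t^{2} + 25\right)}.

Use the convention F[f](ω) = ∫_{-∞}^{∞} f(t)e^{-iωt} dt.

F(ω) = \frac{20 \pi e^{- 5 \left|{\omega}\right|}}{99} - \frac{2 \pi e^{- \frac{\left|{\omega}\right|}{2}}}{99}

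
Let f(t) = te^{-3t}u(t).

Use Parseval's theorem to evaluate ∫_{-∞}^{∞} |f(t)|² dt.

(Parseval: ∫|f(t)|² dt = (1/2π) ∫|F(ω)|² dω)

∫|f(t)|² dt = \frac{1}{108}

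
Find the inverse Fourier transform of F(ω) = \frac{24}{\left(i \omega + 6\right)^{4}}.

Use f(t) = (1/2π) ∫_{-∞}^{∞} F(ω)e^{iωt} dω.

f(t) = 4 t^{3} e^{- 6 t} u\left(t\right)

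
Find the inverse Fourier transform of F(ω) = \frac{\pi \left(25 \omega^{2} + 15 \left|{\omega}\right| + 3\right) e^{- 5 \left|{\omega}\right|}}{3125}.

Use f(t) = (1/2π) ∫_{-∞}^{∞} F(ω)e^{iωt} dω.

f(t) = \frac{8}{\left(t^{2} + 25\right)^{3}}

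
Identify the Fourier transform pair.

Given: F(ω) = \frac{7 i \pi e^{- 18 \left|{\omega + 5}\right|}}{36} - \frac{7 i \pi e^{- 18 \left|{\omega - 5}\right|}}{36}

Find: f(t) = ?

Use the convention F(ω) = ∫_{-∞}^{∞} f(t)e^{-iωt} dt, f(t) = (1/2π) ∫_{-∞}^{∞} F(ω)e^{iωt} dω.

f(t) = \frac{7 \sin{\left(5 t \right)}}{t^{2} + 324}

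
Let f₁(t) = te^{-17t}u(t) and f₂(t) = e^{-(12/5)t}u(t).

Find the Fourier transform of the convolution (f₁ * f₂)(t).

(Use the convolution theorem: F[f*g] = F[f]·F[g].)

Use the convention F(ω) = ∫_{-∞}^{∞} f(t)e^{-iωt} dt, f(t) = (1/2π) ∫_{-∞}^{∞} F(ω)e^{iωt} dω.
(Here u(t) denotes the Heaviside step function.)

F[f₁*f₂](ω) = \frac{5}{\left(i \omega + 17\right)^{2} \left(5 i \omega + 12\right)}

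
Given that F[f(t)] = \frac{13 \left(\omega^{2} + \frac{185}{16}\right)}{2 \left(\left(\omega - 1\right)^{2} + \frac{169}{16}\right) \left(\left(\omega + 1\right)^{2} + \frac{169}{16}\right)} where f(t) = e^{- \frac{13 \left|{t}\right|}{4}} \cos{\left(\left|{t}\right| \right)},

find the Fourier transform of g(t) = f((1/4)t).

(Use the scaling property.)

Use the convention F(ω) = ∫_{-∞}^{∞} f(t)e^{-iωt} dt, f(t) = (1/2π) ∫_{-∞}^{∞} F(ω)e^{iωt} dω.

F[g](ω) = \frac{416 \left(256 \omega^{2} + 185\right)}{65536 \omega^{4} + 78336 \omega^{2} + 34225}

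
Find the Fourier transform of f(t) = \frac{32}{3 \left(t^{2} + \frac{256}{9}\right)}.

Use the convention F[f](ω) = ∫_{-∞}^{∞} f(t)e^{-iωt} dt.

F(ω) = 2 \pi e^{- \frac{16 \left|{\omega}\right|}{3}}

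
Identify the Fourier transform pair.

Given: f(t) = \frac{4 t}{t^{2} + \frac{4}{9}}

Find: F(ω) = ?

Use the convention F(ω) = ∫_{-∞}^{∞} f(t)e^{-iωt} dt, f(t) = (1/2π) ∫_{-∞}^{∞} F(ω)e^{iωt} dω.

F(ω) = - 4 i \pi e^{- \frac{2 \left|{\omega}\right|}{3}} \operatorname{sign}{\left(\omega \right)}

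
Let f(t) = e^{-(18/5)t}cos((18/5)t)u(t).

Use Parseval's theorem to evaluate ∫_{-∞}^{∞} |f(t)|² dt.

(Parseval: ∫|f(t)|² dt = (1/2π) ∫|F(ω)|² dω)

∫|f(t)|² dt = \frac{5}{48}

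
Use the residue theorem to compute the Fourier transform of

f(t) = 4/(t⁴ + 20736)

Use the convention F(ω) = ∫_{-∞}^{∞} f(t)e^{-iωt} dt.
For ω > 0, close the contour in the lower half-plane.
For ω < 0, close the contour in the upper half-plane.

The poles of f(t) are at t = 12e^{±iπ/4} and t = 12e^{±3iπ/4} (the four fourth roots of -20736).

Let g(z) = f(z)e^{-iωz}; for large |z| the factor e^{-iωz} decays in the lower half-plane when ω > 0 and in the upper half-plane when ω < 0.

Case ω > 0 (lower half-plane, clockwise contour ⇒ F(ω) = -2πi·ΣRes):
  Res_{z = - 6 \sqrt{2} - 6 \sqrt{2} i} g(z) = \frac{\sqrt{2} i \left(1 - i\right) e^{6 \sqrt{2} \omega \left(-1 + i\right)}}{3456}
  Res_{z = 6 \sqrt{2} - 6 \sqrt{2} i} g(z) = \frac{\sqrt{2} i \left(1 + i\right) e^{- 6 \sqrt{2} \omega \left(1 + i\right)}}{3456}
  F(ω) = -2πi·ΣRes = \frac{\sqrt{2} \pi \left(1 - i\right) \left(e^{12 \sqrt{2} i \omega} + i\right) e^{- 6 \sqrt{2} \omega \left(1 + i\right)}}{1728} = \frac{\pi e^{- 6 \sqrt{2} \omega} \sin{\left(6 \sqrt{2} \omega + \frac{\pi}{4} \right)}}{432}

Case ω < 0 (upper half-plane, counterclockwise contour ⇒ F(ω) = +2πi·ΣRes):
  Res_{z = 6 \sqrt{2} + 6 \sqrt{2} i} g(z) = \frac{\sqrt{2} i \left(-1 + i\right) e^{6 \sqrt{2} \omega \left(1 - i\right)}}{3456}
  Res_{z = - 6 \sqrt{2} + 6 \sqrt{2} i} g(z) = \frac{\sqrt{2} \left(1 - i\right) e^{6 \sqrt{2} \omega \left(1 + i\right)}}{3456}
  F(ω) = 2πi·ΣRes = - \frac{\sqrt{2} i \pi \left(i \left(1 - i\right) e^{6 \sqrt{2} \omega \left(1 - i\right)} - \left(1 - i\right) e^{6 \sqrt{2} \omega \left(1 + i\right)}\right)}{1728} = \frac{\pi e^{6 \sqrt{2} \omega} \cos{\left(6 \sqrt{2} \omega + \frac{\pi}{4} \right)}}{432}

Both cases combine into a single formula in |ω|:

F(ω) = \frac{\pi e^{- 6 \sqrt{2} \left|{\omega}\right|} \sin{\left(6 \sqrt{2} \left|{\omega}\right| + \frac{\pi}{4} \right)}}{432}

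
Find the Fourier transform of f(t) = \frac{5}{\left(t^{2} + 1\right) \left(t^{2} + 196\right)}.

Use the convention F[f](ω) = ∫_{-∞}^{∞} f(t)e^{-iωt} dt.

F(ω) = \frac{\pi e^{- \left|{\omega}\right|}}{39} - \frac{\pi e^{- 14 \left|{\omega}\right|}}{546}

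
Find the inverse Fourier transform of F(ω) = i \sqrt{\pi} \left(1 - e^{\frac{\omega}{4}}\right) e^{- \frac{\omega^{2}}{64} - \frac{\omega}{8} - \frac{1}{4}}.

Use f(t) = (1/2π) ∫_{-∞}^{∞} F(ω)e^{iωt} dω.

f(t) = 8 e^{- 16 t^{2}} \sin{\left(4 t \right)}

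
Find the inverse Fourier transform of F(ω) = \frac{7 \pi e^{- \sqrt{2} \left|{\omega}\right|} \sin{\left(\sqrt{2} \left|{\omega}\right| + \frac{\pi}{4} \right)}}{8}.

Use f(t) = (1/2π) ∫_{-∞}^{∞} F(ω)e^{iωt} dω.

f(t) = \frac{7}{t^{4} + 16}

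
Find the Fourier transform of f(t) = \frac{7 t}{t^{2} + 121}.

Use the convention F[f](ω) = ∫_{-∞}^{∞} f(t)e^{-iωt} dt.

F(ω) = - 7 i \pi e^{- 11 \left|{\omega}\right|} \operatorname{sign}{\left(\omega \right)}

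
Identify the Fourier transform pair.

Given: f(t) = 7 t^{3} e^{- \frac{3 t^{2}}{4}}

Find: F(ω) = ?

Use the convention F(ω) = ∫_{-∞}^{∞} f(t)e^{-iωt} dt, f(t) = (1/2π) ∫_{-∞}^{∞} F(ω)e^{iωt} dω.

F(ω) = \frac{56 \sqrt{3} i \sqrt{\pi} \omega \left(2 \omega^{2} - 9\right) e^{- \frac{\omega^{2}}{3}}}{81}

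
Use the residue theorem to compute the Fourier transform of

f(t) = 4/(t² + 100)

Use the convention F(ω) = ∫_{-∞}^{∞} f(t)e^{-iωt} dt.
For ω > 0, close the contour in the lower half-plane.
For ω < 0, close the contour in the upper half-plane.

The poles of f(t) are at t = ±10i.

Let g(z) = f(z)e^{-iωz}; for large |z| the factor e^{-iωz} decays in the lower half-plane when ω > 0 and in the upper half-plane when ω < 0.

Case ω > 0 (lower half-plane, clockwise contour ⇒ F(ω) = -2πi·ΣRes):
  Res_{z = - 10 i} g(z) = \frac{i e^{- 10 \omega}}{5}
  F(ω) = -2πi·ΣRes = \frac{2 \pi e^{- 10 \omega}}{5}

Case ω < 0 (upper half-plane, counterclockwise contour ⇒ F(ω) = +2πi·ΣRes):
  Res_{z = 10 i} g(z) = - \frac{i e^{10 \omega}}{5}
  F(ω) = 2πi·ΣRes = \frac{2 \pi e^{10 \omega}}{5}

Both cases combine into a single formula in |ω|:

F(ω) = \frac{2 \pi e^{- 10 \left|{\omega}\right|}}{5}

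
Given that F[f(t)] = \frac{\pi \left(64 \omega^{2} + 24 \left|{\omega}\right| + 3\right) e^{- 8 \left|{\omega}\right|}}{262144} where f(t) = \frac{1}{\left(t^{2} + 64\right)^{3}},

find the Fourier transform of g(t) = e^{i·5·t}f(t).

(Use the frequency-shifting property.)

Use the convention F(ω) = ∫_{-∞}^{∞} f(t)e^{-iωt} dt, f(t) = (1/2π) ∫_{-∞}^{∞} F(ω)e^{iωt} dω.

F[g](ω) = \frac{\pi \left(64 \left(\omega - 5\right)^{2} + 24 \left|{\omega - 5}\right| + 3\right) e^{- 8 \left|{\omega - 5}\right|}}{262144}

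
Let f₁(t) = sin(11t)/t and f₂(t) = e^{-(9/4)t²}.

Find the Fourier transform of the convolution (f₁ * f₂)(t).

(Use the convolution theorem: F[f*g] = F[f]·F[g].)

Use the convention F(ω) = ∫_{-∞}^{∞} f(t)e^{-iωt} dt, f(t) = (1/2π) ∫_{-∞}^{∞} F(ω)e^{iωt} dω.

F[f₁*f₂](ω) = \begin{cases} \frac{2 \pi^{\frac{3}{2}} e^{- \frac{\omega^{2}}{9}}}{3} & \text{for}\: \omega > -11 \wedge \omega < 11 \\0 & \text{otherwise} \end{cases}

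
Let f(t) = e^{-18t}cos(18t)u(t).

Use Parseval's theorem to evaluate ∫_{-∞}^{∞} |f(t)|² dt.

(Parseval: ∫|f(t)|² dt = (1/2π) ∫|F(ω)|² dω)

∫|f(t)|² dt = \frac{1}{48}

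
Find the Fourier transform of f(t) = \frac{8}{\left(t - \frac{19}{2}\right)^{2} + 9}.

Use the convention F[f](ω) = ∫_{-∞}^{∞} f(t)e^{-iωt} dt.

F(ω) = \frac{8 \pi e^{- \frac{19 i \omega}{2} - 3 \left|{\omega}\right|}}{3}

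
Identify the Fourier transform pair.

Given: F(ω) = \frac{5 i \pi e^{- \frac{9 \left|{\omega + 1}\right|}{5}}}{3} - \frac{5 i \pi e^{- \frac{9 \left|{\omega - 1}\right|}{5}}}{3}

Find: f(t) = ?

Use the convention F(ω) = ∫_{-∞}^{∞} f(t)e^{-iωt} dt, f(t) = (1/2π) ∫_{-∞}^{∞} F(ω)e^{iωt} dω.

f(t) = \frac{6 \sin{\left(t \right)}}{t^{2} + \frac{81}{25}}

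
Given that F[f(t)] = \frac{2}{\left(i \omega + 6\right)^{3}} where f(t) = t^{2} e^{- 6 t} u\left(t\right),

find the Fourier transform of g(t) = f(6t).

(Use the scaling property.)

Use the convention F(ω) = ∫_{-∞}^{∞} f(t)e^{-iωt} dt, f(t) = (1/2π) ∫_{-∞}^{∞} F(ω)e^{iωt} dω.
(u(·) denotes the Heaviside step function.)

F[g](ω) = \frac{72}{\left(i \omega + 36\right)^{3}}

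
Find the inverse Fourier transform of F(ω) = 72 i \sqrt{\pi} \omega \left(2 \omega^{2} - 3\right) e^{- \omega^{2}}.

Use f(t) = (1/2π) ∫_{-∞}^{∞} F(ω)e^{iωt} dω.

f(t) = 9 t^{3} e^{- \frac{t^{2}}{4}}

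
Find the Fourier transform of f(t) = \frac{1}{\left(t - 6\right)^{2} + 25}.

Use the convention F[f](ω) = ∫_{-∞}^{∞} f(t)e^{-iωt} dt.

F(ω) = \frac{\pi e^{- 6 i \omega - 5 \left|{\omega}\right|}}{5}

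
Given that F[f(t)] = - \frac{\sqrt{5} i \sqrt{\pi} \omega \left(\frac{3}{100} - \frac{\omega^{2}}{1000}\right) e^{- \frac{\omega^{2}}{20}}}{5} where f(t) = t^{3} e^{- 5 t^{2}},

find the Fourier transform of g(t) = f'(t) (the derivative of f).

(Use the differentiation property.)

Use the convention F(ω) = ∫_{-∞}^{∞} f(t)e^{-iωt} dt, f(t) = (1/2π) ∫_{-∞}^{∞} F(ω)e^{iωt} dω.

F[g](ω) = \frac{\sqrt{5} \sqrt{\pi} \omega^{2} \left(30 - \omega^{2}\right) e^{- \frac{\omega^{2}}{20}}}{5000}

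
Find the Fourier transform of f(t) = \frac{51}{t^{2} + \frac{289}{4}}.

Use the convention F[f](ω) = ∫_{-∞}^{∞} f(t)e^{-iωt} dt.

F(ω) = 6 \pi e^{- \frac{17 \left|{\omega}\right|}{2}}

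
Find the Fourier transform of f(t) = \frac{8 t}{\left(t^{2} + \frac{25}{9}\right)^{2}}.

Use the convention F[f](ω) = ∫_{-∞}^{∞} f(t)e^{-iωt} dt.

F(ω) = - \frac{12 i \pi \omega e^{- \frac{5 \left|{\omega}\right|}{3}}}{5}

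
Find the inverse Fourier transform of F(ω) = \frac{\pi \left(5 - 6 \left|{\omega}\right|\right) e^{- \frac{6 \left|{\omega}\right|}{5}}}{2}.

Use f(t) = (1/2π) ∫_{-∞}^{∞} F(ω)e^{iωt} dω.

f(t) = \frac{6 t^{2}}{\left(t^{2} + \frac{36}{25}\right)^{2}}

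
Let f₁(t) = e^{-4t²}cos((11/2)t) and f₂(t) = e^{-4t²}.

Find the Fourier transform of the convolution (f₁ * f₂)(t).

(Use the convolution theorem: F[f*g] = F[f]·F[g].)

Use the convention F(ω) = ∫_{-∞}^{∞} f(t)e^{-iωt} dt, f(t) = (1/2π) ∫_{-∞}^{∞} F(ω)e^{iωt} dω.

F[f₁*f₂](ω) = \frac{\pi \left(e^{\frac{11 \omega}{8}} + 1\right) e^{- \frac{\omega^{2}}{8} - \frac{11 \omega}{16} - \frac{121}{64}}}{8}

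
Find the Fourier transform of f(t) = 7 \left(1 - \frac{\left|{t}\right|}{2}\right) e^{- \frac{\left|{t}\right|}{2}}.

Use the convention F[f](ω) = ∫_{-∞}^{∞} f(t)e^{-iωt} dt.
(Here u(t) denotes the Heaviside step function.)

F(ω) = \frac{224 \omega^{2}}{\left(4 \omega^{2} + 1\right)^{2}}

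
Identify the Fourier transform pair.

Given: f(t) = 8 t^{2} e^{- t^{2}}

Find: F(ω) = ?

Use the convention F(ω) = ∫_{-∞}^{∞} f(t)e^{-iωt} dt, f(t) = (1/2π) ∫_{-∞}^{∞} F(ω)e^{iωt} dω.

F(ω) = 2 \sqrt{\pi} \left(2 - \omega^{2}\right) e^{- \frac{\omega^{2}}{4}}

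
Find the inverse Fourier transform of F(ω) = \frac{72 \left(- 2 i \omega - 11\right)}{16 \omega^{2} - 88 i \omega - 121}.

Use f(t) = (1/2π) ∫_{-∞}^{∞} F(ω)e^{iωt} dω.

f(t) = 9 \left(\frac{11 t}{4} + 1\right) e^{- \frac{11 t}{4}} u\left(t\right)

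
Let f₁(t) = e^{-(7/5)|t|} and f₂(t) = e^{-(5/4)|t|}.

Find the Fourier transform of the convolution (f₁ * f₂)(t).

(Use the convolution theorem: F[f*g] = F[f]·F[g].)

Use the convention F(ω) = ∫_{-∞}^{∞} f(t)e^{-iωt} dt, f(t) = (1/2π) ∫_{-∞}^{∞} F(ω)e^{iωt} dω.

F[f₁*f₂](ω) = \frac{2800}{400 \omega^{4} + 1409 \omega^{2} + 1225}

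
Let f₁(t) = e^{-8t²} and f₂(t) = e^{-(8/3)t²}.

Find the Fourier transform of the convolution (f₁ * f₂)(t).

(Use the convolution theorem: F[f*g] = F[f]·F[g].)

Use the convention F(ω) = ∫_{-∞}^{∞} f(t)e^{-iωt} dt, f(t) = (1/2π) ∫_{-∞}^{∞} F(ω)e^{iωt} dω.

F[f₁*f₂](ω) = \frac{\sqrt{3} \pi e^{- \frac{\omega^{2}}{8}}}{8}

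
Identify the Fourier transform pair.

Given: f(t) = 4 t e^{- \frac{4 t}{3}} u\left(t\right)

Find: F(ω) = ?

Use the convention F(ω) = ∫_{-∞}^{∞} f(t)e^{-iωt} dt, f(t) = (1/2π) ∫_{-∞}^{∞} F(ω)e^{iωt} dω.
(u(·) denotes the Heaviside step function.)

F(ω) = \frac{36}{\left(3 i \omega + 4\right)^{2}}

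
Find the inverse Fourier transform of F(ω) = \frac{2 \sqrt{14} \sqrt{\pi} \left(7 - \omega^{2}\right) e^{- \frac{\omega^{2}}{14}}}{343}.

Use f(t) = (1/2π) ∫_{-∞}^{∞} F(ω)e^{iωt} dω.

f(t) = 2 t^{2} e^{- \frac{7 t^{2}}{2}}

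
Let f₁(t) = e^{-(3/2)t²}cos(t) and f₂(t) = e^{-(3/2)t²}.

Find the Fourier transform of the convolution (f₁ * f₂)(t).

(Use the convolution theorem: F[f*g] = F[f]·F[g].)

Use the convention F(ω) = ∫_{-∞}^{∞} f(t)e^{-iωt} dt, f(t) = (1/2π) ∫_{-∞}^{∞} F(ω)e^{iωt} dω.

F[f₁*f₂](ω) = \frac{\pi \left(e^{\frac{2 \omega}{3}} + 1\right) e^{- \frac{\omega^{2}}{3} - \frac{\omega}{3} - \frac{1}{6}}}{3}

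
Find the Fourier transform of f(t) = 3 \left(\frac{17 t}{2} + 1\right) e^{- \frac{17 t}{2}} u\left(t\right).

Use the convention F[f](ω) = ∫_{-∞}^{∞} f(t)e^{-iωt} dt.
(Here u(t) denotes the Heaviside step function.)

F(ω) = \frac{12 \left(- i \omega - 17\right)}{4 \omega^{2} - 68 i \omega - 289}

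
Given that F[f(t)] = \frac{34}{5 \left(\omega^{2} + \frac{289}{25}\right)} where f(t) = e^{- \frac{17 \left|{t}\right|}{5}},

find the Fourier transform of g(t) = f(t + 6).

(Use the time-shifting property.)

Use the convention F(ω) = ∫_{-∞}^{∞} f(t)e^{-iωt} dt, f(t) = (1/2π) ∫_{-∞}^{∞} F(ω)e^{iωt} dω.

F[g](ω) = \frac{170 e^{6 i \omega}}{25 \omega^{2} + 289}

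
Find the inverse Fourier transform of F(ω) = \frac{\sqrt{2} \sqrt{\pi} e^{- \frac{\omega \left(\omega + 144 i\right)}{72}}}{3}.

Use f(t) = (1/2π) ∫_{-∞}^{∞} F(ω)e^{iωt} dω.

f(t) = 2 e^{- 18 \left(t - 2\right)^{2}}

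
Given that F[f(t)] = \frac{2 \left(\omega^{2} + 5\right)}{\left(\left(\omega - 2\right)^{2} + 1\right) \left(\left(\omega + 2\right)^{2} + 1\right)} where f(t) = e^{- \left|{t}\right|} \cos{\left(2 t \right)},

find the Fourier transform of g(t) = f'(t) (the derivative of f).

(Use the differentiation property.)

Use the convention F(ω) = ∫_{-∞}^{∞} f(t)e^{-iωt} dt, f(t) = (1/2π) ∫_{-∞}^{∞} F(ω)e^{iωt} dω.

F[g](ω) = \frac{2 i \omega \left(\omega^{2} + 5\right)}{\omega^{4} - 6 \omega^{2} + 25}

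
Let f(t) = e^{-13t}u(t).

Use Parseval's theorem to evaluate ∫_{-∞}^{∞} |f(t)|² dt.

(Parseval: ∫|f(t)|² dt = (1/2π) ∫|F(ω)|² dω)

∫|f(t)|² dt = \frac{1}{26}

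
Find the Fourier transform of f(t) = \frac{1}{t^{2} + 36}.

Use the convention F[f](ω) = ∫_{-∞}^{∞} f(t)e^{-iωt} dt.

F(ω) = \frac{\pi e^{- 6 \left|{\omega}\right|}}{6}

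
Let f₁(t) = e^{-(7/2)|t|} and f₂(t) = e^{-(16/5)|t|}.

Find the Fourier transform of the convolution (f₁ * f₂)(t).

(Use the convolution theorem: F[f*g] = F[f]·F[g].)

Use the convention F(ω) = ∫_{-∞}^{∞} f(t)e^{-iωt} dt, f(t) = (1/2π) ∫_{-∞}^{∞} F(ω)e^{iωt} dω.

F[f₁*f₂](ω) = \frac{4480}{100 \omega^{4} + 2249 \omega^{2} + 12544}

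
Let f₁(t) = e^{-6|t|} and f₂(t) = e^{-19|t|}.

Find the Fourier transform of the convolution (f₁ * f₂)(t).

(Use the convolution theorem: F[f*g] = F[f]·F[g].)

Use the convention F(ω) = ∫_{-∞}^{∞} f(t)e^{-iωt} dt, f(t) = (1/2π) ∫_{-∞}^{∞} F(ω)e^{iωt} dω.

F[f₁*f₂](ω) = \frac{456}{\left(\omega^{2} + 36\right) \left(\omega^{2} + 361\right)}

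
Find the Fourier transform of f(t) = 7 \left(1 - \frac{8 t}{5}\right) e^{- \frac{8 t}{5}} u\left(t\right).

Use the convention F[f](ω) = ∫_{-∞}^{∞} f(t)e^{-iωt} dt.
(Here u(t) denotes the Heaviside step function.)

F(ω) = \frac{175 i \omega}{- 25 \omega^{2} + 80 i \omega + 64}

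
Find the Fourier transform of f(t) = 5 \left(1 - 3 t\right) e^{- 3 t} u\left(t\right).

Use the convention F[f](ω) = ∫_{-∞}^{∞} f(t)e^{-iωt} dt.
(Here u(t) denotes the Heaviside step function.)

F(ω) = \frac{5 i \omega}{- \omega^{2} + 6 i \omega + 9}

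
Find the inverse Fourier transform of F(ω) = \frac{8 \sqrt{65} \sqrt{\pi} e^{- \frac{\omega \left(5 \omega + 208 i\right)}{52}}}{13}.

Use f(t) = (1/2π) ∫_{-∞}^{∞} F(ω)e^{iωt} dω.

f(t) = 8 e^{- \frac{13 \left(t - 4\right)^{2}}{5}}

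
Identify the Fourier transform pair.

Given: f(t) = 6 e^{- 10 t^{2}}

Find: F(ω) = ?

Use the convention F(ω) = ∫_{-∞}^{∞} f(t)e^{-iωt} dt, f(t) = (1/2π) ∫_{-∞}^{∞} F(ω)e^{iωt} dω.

F(ω) = \frac{3 \sqrt{10} \sqrt{\pi} e^{- \frac{\omega^{2}}{40}}}{5}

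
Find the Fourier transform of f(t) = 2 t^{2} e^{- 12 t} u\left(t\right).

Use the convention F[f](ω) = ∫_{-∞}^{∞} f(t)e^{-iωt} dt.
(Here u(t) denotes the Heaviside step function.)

F(ω) = \frac{4}{\left(i \omega + 12\right)^{3}}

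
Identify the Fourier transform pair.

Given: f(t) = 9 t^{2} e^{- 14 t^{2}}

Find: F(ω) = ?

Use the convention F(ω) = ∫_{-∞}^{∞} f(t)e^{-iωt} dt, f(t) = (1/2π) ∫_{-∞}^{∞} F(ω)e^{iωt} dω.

F(ω) = \frac{9 \sqrt{14} \sqrt{\pi} \left(28 - \omega^{2}\right) e^{- \frac{\omega^{2}}{56}}}{10976}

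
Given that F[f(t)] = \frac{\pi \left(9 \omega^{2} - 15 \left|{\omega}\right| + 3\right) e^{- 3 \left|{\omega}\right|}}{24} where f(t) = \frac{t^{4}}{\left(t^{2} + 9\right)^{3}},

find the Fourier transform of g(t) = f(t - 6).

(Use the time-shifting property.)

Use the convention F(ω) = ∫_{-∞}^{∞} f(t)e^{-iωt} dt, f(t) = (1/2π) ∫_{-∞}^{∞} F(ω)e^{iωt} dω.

F[g](ω) = \frac{\pi \left(3 \omega^{2} - 5 \left|{\omega}\right| + 1\right) e^{- 6 i \omega - 3 \left|{\omega}\right|}}{8}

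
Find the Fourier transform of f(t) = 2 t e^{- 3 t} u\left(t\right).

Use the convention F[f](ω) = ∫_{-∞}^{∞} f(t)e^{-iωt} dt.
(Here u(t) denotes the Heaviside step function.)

F(ω) = \frac{2}{\left(i \omega + 3\right)^{2}}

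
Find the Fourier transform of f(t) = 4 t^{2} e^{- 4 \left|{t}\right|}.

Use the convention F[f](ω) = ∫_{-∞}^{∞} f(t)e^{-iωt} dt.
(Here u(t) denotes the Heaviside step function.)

F(ω) = \frac{64 \left(16 - 3 \omega^{2}\right)}{\left(\omega^{2} + 16\right)^{3}}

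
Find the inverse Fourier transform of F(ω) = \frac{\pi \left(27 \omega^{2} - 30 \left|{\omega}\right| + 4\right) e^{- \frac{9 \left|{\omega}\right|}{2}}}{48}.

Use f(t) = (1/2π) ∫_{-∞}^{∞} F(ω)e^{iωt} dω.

f(t) = \frac{t^{4}}{\left(t^{2} + \frac{81}{4}\right)^{3}}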